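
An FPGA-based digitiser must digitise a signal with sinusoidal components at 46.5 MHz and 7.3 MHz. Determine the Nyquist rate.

93 MHz

Highest-frequency component: 46.5 MHz.
Nyquist rate = 2 × 46.5 MHz = 93 MHz.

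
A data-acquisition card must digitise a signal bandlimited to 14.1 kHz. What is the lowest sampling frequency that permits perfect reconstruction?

28.2 kHz

Nyquist rate = 2 × 14.1 kHz = 28.2 kHz.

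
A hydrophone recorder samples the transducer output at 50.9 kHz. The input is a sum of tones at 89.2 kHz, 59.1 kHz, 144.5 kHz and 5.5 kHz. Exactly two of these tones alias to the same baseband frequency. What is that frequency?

fs/2 = 25.45 kHz.
89.2 kHz mod fs = 38.3 kHz.
38.3 kHz > fs/2 = 25.45 kHz, folds to fs − 38.3 kHz = 12.6 kHz.
59.1 kHz mod fs = 8.2 kHz.
8.2 kHz ≤ fs/2 = 25.45 kHz, appears at 8.2 kHz.
144.5 kHz mod fs = 42.7 kHz.
42.7 kHz > fs/2 = 25.45 kHz, folds to fs − 42.7 kHz = 8.2 kHz.
5.5 kHz ≤ fs/2 = 25.45 kHz, passes unchanged.
59.1 kHz and 144.5 kHz both map to 8.2 kHz.

8.2 kHz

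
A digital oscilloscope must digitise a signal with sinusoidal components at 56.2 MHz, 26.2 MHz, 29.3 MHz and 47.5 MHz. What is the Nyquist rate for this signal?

Highest-frequency component: 56.2 MHz.
Nyquist rate = 2 × 56.2 MHz = 112.4 MHz.

112.4 MHz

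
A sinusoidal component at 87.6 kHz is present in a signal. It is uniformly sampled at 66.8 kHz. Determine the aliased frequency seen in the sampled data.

20.8 kHz

87.6 kHz mod fs = 20.8 kHz.
20.8 kHz ≤ fs/2 = 33.4 kHz, appears at 20.8 kHz.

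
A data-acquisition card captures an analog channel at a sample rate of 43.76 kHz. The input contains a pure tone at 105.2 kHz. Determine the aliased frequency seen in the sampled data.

105.2 kHz mod fs = 17.68 kHz.
17.68 kHz ≤ fs/2 = 21.88 kHz, appears at 17.68 kHz.

17.68 kHz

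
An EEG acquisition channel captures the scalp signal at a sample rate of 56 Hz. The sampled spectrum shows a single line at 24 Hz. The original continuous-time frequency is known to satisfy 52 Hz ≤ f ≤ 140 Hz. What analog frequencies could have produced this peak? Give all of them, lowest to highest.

80 Hz, 88 Hz, 136 Hz

Frequencies that alias to 24 Hz are k·fs ± 24 Hz for integer k ≥ 0.
k=0: 24 Hz.
k=1: 32 Hz, 80 Hz.
k=2: 88 Hz, 136 Hz.
k=3: 144 Hz, 192 Hz.
Within [52 Hz, 140 Hz]: 80 Hz, 88 Hz, 136 Hz.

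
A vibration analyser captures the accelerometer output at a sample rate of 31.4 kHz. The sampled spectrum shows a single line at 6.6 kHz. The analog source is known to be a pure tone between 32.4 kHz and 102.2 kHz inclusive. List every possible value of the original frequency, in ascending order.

Frequencies that alias to 6.6 kHz are k·fs ± 6.6 kHz for integer k ≥ 0.
k=0: 6.6 kHz.
k=1: 24.8 kHz, 38 kHz.
k=2: 56.2 kHz, 69.4 kHz.
k=3: 87.6 kHz, 100.8 kHz.
k=4: 119 kHz, 132.2 kHz.
Within [32.4 kHz, 102.2 kHz]: 38 kHz, 56.2 kHz, 69.4 kHz, 87.6 kHz, 100.8 kHz.

38 kHz, 56.2 kHz, 69.4 kHz, 87.6 kHz, 100.8 kHz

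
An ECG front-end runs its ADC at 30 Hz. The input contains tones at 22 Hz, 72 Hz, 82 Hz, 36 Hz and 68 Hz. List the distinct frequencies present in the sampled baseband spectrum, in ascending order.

6 Hz, 8 Hz, 12 Hz

fs/2 = 15 Hz.
22 Hz > fs/2 = 15 Hz, folds to fs − 22 Hz = 8 Hz.
72 Hz mod fs = 12 Hz.
12 Hz ≤ fs/2 = 15 Hz, appears at 12 Hz.
82 Hz mod fs = 22 Hz.
22 Hz > fs/2 = 15 Hz, folds to fs − 22 Hz = 8 Hz.
36 Hz mod fs = 6 Hz.
6 Hz ≤ fs/2 = 15 Hz, appears at 6 Hz.
68 Hz mod fs = 8 Hz.
8 Hz ≤ fs/2 = 15 Hz, appears at 8 Hz.
Distinct values: {6 Hz, 8 Hz, 12 Hz}.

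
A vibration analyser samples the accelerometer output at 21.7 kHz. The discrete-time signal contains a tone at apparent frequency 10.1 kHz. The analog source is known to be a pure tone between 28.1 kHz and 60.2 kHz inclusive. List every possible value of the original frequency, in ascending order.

Frequencies that alias to 10.1 kHz are k·fs ± 10.1 kHz for integer k ≥ 0.
k=0: 10.1 kHz.
k=1: 11.6 kHz, 31.8 kHz.
k=2: 33.3 kHz, 53.5 kHz.
k=3: 55 kHz, 75.2 kHz.
k=4: 76.7 kHz, 96.9 kHz.
Within [28.1 kHz, 60.2 kHz]: 31.8 kHz, 33.3 kHz, 53.5 kHz, 55 kHz.

31.8 kHz, 33.3 kHz, 53.5 kHz, 55 kHz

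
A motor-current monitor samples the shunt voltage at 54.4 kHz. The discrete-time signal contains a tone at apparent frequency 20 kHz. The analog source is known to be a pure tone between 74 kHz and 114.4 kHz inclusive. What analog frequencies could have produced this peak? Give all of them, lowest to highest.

Frequencies that alias to 20 kHz are k·fs ± 20 kHz for integer k ≥ 0.
k=0: 20 kHz.
k=1: 34.4 kHz, 74.4 kHz.
k=2: 88.8 kHz, 128.8 kHz.
k=3: 143.2 kHz, 183.2 kHz.
Within [74 kHz, 114.4 kHz]: 74.4 kHz, 88.8 kHz.

74.4 kHz, 88.8 kHz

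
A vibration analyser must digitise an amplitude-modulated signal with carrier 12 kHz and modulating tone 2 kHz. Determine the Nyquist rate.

AM sidebands sit at fc ± fm = 10 kHz and 14 kHz.
Highest-frequency component: 14 kHz.
Nyquist rate = 2 × 14 kHz = 28 kHz.

28 kHz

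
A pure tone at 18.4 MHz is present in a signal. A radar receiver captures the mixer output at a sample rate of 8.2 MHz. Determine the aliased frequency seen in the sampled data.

18.4 MHz mod fs = 2 MHz.
2 MHz ≤ fs/2 = 4.1 MHz, appears at 2 MHz.

2 MHz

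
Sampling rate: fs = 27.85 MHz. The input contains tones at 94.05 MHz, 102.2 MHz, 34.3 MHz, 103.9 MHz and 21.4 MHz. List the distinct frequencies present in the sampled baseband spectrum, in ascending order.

6.45 MHz, 7.5 MHz, 9.2 MHz, 10.5 MHz

fs/2 = 13.925 MHz.
94.05 MHz mod fs = 10.5 MHz.
10.5 MHz ≤ fs/2 = 13.925 MHz, appears at 10.5 MHz.
102.2 MHz mod fs = 18.65 MHz.
18.65 MHz > fs/2 = 13.925 MHz, folds to fs − 18.65 MHz = 9.2 MHz.
34.3 MHz mod fs = 6.45 MHz.
6.45 MHz ≤ fs/2 = 13.925 MHz, appears at 6.45 MHz.
103.9 MHz mod fs = 20.35 MHz.
20.35 MHz > fs/2 = 13.925 MHz, folds to fs − 20.35 MHz = 7.5 MHz.
21.4 MHz > fs/2 = 13.925 MHz, folds to fs − 21.4 MHz = 6.45 MHz.
Distinct values: {6.45 MHz, 7.5 MHz, 9.2 MHz, 10.5 MHz}.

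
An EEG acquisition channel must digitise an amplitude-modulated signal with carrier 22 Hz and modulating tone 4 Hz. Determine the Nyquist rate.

AM sidebands sit at fc ± fm = 18 Hz and 26 Hz.
Highest-frequency component: 26 Hz.
Nyquist rate = 2 × 26 Hz = 52 Hz.

52 Hz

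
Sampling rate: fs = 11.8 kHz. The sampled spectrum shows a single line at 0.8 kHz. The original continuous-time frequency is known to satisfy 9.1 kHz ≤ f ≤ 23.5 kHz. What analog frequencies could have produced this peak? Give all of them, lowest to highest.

11 kHz, 12.6 kHz, 22.8 kHz

Frequencies that alias to 0.8 kHz are k·fs ± 0.8 kHz for integer k ≥ 0.
k=0: 0.8 kHz.
k=1: 11 kHz, 12.6 kHz.
k=2: 22.8 kHz, 24.4 kHz.
k=3: 34.6 kHz, 36.2 kHz.
Within [9.1 kHz, 23.5 kHz]: 11 kHz, 12.6 kHz, 22.8 kHz.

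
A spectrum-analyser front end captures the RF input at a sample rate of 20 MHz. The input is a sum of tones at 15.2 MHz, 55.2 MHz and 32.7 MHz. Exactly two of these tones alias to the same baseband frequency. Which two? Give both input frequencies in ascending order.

15.2 MHz, 55.2 MHz

fs/2 = 10 MHz.
15.2 MHz > fs/2 = 10 MHz, folds to fs − 15.2 MHz = 4.8 MHz.
55.2 MHz mod fs = 15.2 MHz.
15.2 MHz > fs/2 = 10 MHz, folds to fs − 15.2 MHz = 4.8 MHz.
32.7 MHz mod fs = 12.7 MHz.
12.7 MHz > fs/2 = 10 MHz, folds to fs − 12.7 MHz = 7.3 MHz.
15.2 MHz and 55.2 MHz both map to 4.8 MHz.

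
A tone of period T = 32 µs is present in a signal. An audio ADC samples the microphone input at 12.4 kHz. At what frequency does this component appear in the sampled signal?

5.95 kHz

T = 32 µs → f = 1/T = 31.25 kHz.
31.25 kHz mod fs = 6.45 kHz.
6.45 kHz > fs/2 = 6.2 kHz, folds to fs − 6.45 kHz = 5.95 kHz.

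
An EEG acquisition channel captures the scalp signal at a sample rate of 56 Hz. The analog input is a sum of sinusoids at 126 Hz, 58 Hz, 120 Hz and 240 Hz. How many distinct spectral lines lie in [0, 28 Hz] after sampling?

fs/2 = 28 Hz.
126 Hz mod fs = 14 Hz.
14 Hz ≤ fs/2 = 28 Hz, appears at 14 Hz.
58 Hz mod fs = 2 Hz.
2 Hz ≤ fs/2 = 28 Hz, appears at 2 Hz.
120 Hz mod fs = 8 Hz.
8 Hz ≤ fs/2 = 28 Hz, appears at 8 Hz.
240 Hz mod fs = 16 Hz.
16 Hz ≤ fs/2 = 28 Hz, appears at 16 Hz.
Distinct values: {2 Hz, 8 Hz, 14 Hz, 16 Hz} → 4.

4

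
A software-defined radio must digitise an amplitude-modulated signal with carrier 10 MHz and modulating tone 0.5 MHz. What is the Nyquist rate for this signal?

AM sidebands sit at fc ± fm = 9.5 MHz and 10.5 MHz.
Highest-frequency component: 10.5 MHz.
Nyquist rate = 2 × 10.5 MHz = 21 MHz.

21 MHz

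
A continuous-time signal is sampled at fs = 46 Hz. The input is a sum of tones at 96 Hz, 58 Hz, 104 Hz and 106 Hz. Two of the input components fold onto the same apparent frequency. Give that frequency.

12 Hz

fs/2 = 23 Hz.
96 Hz mod fs = 4 Hz.
4 Hz ≤ fs/2 = 23 Hz, appears at 4 Hz.
58 Hz mod fs = 12 Hz.
12 Hz ≤ fs/2 = 23 Hz, appears at 12 Hz.
104 Hz mod fs = 12 Hz.
12 Hz ≤ fs/2 = 23 Hz, appears at 12 Hz.
106 Hz mod fs = 14 Hz.
14 Hz ≤ fs/2 = 23 Hz, appears at 14 Hz.
58 Hz and 104 Hz both map to 12 Hz.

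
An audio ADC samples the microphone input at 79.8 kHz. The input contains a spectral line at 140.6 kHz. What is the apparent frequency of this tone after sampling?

19 kHz

140.6 kHz mod fs = 60.8 kHz.
60.8 kHz > fs/2 = 39.9 kHz, folds to fs − 60.8 kHz = 19 kHz.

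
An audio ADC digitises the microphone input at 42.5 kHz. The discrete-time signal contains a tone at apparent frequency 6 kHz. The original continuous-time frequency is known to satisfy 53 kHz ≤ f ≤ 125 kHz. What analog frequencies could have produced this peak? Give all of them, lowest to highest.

Frequencies that alias to 6 kHz are k·fs ± 6 kHz for integer k ≥ 0.
k=0: 6 kHz.
k=1: 36.5 kHz, 48.5 kHz.
k=2: 79 kHz, 91 kHz.
k=3: 121.5 kHz, 133.5 kHz.
k=4: 164 kHz, 176 kHz.
Within [53 kHz, 125 kHz]: 79 kHz, 91 kHz, 121.5 kHz.

79 kHz, 91 kHz, 121.5 kHz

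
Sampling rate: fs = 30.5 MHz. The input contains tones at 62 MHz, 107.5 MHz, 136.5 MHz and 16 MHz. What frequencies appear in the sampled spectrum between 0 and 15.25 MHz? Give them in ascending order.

1 MHz, 14.5 MHz

fs/2 = 15.25 MHz.
62 MHz mod fs = 1 MHz.
1 MHz ≤ fs/2 = 15.25 MHz, appears at 1 MHz.
107.5 MHz mod fs = 16 MHz.
16 MHz > fs/2 = 15.25 MHz, folds to fs − 16 MHz = 14.5 MHz.
136.5 MHz mod fs = 14.5 MHz.
14.5 MHz ≤ fs/2 = 15.25 MHz, appears at 14.5 MHz.
16 MHz > fs/2 = 15.25 MHz, folds to fs − 16 MHz = 14.5 MHz.
Distinct values: {1 MHz, 14.5 MHz}.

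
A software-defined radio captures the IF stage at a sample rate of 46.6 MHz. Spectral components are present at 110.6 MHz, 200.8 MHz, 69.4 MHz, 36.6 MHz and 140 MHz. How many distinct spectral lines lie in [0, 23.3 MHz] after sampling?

fs/2 = 23.3 MHz.
110.6 MHz mod fs = 17.4 MHz.
17.4 MHz ≤ fs/2 = 23.3 MHz, appears at 17.4 MHz.
200.8 MHz mod fs = 14.4 MHz.
14.4 MHz ≤ fs/2 = 23.3 MHz, appears at 14.4 MHz.
69.4 MHz mod fs = 22.8 MHz.
22.8 MHz ≤ fs/2 = 23.3 MHz, appears at 22.8 MHz.
36.6 MHz > fs/2 = 23.3 MHz, folds to fs − 36.6 MHz = 10 MHz.
140 MHz mod fs = 0.2 MHz.
0.2 MHz ≤ fs/2 = 23.3 MHz, appears at 0.2 MHz.
Distinct values: {0.2 MHz, 10 MHz, 14.4 MHz, 17.4 MHz, 22.8 MHz} → 5.

5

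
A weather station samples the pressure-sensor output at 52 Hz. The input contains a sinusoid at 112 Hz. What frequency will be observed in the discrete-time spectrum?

112 Hz mod fs = 8 Hz.
8 Hz ≤ fs/2 = 26 Hz, appears at 8 Hz.

8 Hz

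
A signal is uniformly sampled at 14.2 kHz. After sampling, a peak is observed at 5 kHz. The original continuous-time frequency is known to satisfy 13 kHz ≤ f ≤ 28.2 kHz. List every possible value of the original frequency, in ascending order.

Frequencies that alias to 5 kHz are k·fs ± 5 kHz for integer k ≥ 0.
k=0: 5 kHz.
k=1: 9.2 kHz, 19.2 kHz.
k=2: 23.4 kHz, 33.4 kHz.
k=3: 37.6 kHz, 47.6 kHz.
Within [13 kHz, 28.2 kHz]: 19.2 kHz, 23.4 kHz.

19.2 kHz, 23.4 kHz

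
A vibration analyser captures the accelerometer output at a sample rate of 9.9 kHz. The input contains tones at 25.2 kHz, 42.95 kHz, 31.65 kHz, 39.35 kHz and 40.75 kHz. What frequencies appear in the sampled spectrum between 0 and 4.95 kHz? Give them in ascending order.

fs/2 = 4.95 kHz.
25.2 kHz mod fs = 5.4 kHz.
5.4 kHz > fs/2 = 4.95 kHz, folds to fs − 5.4 kHz = 4.5 kHz.
42.95 kHz mod fs = 3.35 kHz.
3.35 kHz ≤ fs/2 = 4.95 kHz, appears at 3.35 kHz.
31.65 kHz mod fs = 1.95 kHz.
1.95 kHz ≤ fs/2 = 4.95 kHz, appears at 1.95 kHz.
39.35 kHz mod fs = 9.65 kHz.
9.65 kHz > fs/2 = 4.95 kHz, folds to fs − 9.65 kHz = 0.25 kHz.
40.75 kHz mod fs = 1.15 kHz.
1.15 kHz ≤ fs/2 = 4.95 kHz, appears at 1.15 kHz.
Distinct values: {0.25 kHz, 1.15 kHz, 1.95 kHz, 3.35 kHz, 4.5 kHz}.

0.25 kHz, 1.15 kHz, 1.95 kHz, 3.35 kHz, 4.5 kHz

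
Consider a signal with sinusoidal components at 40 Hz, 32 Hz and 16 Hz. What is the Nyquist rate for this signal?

Highest-frequency component: 40 Hz.
Nyquist rate = 2 × 40 Hz = 80 Hz.

80 Hz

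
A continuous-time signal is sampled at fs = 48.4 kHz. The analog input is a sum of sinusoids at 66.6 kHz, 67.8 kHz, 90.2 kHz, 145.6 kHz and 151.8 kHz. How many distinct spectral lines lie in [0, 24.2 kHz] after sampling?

4

fs/2 = 24.2 kHz.
66.6 kHz mod fs = 18.2 kHz.
18.2 kHz ≤ fs/2 = 24.2 kHz, appears at 18.2 kHz.
67.8 kHz mod fs = 19.4 kHz.
19.4 kHz ≤ fs/2 = 24.2 kHz, appears at 19.4 kHz.
90.2 kHz mod fs = 41.8 kHz.
41.8 kHz > fs/2 = 24.2 kHz, folds to fs − 41.8 kHz = 6.6 kHz.
145.6 kHz mod fs = 0.4 kHz.
0.4 kHz ≤ fs/2 = 24.2 kHz, appears at 0.4 kHz.
151.8 kHz mod fs = 6.6 kHz.
6.6 kHz ≤ fs/2 = 24.2 kHz, appears at 6.6 kHz.
Distinct values: {0.4 kHz, 6.6 kHz, 18.2 kHz, 19.4 kHz} → 4.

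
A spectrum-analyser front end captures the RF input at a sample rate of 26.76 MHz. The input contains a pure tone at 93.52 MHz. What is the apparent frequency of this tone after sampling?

13.24 MHz

93.52 MHz mod fs = 13.24 MHz.
13.24 MHz ≤ fs/2 = 13.38 MHz, appears at 13.24 MHz.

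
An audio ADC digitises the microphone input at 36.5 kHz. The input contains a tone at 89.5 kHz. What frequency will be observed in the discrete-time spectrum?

16.5 kHz

89.5 kHz mod fs = 16.5 kHz.
16.5 kHz ≤ fs/2 = 18.25 kHz, appears at 16.5 kHz.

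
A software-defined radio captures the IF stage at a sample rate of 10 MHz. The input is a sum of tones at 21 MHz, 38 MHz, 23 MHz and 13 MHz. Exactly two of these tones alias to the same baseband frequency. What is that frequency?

fs/2 = 5 MHz.
21 MHz mod fs = 1 MHz.
1 MHz ≤ fs/2 = 5 MHz, appears at 1 MHz.
38 MHz mod fs = 8 MHz.
8 MHz > fs/2 = 5 MHz, folds to fs − 8 MHz = 2 MHz.
23 MHz mod fs = 3 MHz.
3 MHz ≤ fs/2 = 5 MHz, appears at 3 MHz.
13 MHz mod fs = 3 MHz.
3 MHz ≤ fs/2 = 5 MHz, appears at 3 MHz.
13 MHz and 23 MHz both map to 3 MHz.

3 MHz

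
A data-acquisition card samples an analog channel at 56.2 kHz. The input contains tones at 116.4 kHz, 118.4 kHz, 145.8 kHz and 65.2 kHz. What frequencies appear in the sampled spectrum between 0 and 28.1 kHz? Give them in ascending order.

4 kHz, 6 kHz, 9 kHz, 22.8 kHz

fs/2 = 28.1 kHz.
116.4 kHz mod fs = 4 kHz.
4 kHz ≤ fs/2 = 28.1 kHz, appears at 4 kHz.
118.4 kHz mod fs = 6 kHz.
6 kHz ≤ fs/2 = 28.1 kHz, appears at 6 kHz.
145.8 kHz mod fs = 33.4 kHz.
33.4 kHz > fs/2 = 28.1 kHz, folds to fs − 33.4 kHz = 22.8 kHz.
65.2 kHz mod fs = 9 kHz.
9 kHz ≤ fs/2 = 28.1 kHz, appears at 9 kHz.
Distinct values: {4 kHz, 6 kHz, 9 kHz, 22.8 kHz}.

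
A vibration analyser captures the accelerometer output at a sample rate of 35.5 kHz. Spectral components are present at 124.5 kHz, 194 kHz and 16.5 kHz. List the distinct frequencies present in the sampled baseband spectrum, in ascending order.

16.5 kHz, 17.5 kHz

fs/2 = 17.75 kHz.
124.5 kHz mod fs = 18 kHz.
18 kHz > fs/2 = 17.75 kHz, folds to fs − 18 kHz = 17.5 kHz.
194 kHz mod fs = 16.5 kHz.
16.5 kHz ≤ fs/2 = 17.75 kHz, appears at 16.5 kHz.
16.5 kHz ≤ fs/2 = 17.75 kHz, passes unchanged.
Distinct values: {16.5 kHz, 17.5 kHz}.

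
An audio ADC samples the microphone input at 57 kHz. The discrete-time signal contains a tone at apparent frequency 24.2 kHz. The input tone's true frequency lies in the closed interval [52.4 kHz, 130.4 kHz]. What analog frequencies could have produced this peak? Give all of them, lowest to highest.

Frequencies that alias to 24.2 kHz are k·fs ± 24.2 kHz for integer k ≥ 0.
k=0: 24.2 kHz.
k=1: 32.8 kHz, 81.2 kHz.
k=2: 89.8 kHz, 138.2 kHz.
k=3: 146.8 kHz, 195.2 kHz.
Within [52.4 kHz, 130.4 kHz]: 81.2 kHz, 89.8 kHz.

81.2 kHz, 89.8 kHz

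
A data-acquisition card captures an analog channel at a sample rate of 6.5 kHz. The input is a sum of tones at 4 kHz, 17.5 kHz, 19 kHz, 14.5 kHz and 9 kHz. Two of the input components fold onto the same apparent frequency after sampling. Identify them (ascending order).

fs/2 = 3.25 kHz.
4 kHz > fs/2 = 3.25 kHz, folds to fs − 4 kHz = 2.5 kHz.
17.5 kHz mod fs = 4.5 kHz.
4.5 kHz > fs/2 = 3.25 kHz, folds to fs − 4.5 kHz = 2 kHz.
19 kHz mod fs = 6 kHz.
6 kHz > fs/2 = 3.25 kHz, folds to fs − 6 kHz = 0.5 kHz.
14.5 kHz mod fs = 1.5 kHz.
1.5 kHz ≤ fs/2 = 3.25 kHz, appears at 1.5 kHz.
9 kHz mod fs = 2.5 kHz.
2.5 kHz ≤ fs/2 = 3.25 kHz, appears at 2.5 kHz.
4 kHz and 9 kHz both map to 2.5 kHz.

4 kHz, 9 kHz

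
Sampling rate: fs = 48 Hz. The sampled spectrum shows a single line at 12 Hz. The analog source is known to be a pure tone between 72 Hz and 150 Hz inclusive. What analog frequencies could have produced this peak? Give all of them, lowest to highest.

Frequencies that alias to 12 Hz are k·fs ± 12 Hz for integer k ≥ 0.
k=0: 12 Hz.
k=1: 36 Hz, 60 Hz.
k=2: 84 Hz, 108 Hz.
k=3: 132 Hz, 156 Hz.
k=4: 180 Hz, 204 Hz.
Within [72 Hz, 150 Hz]: 84 Hz, 108 Hz, 132 Hz.

84 Hz, 108 Hz, 132 Hz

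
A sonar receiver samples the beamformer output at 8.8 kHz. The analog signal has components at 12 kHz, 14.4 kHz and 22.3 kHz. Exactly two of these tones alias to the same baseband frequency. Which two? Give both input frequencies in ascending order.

12 kHz, 14.4 kHz

fs/2 = 4.4 kHz.
12 kHz mod fs = 3.2 kHz.
3.2 kHz ≤ fs/2 = 4.4 kHz, appears at 3.2 kHz.
14.4 kHz mod fs = 5.6 kHz.
5.6 kHz > fs/2 = 4.4 kHz, folds to fs − 5.6 kHz = 3.2 kHz.
22.3 kHz mod fs = 4.7 kHz.
4.7 kHz > fs/2 = 4.4 kHz, folds to fs − 4.7 kHz = 4.1 kHz.
12 kHz and 14.4 kHz both map to 3.2 kHz.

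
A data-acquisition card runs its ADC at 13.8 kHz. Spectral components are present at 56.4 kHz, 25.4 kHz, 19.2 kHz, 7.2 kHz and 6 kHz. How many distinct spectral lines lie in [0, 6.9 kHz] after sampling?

fs/2 = 6.9 kHz.
56.4 kHz mod fs = 1.2 kHz.
1.2 kHz ≤ fs/2 = 6.9 kHz, appears at 1.2 kHz.
25.4 kHz mod fs = 11.6 kHz.
11.6 kHz > fs/2 = 6.9 kHz, folds to fs − 11.6 kHz = 2.2 kHz.
19.2 kHz mod fs = 5.4 kHz.
5.4 kHz ≤ fs/2 = 6.9 kHz, appears at 5.4 kHz.
7.2 kHz > fs/2 = 6.9 kHz, folds to fs − 7.2 kHz = 6.6 kHz.
6 kHz ≤ fs/2 = 6.9 kHz, passes unchanged.
Distinct values: {1.2 kHz, 2.2 kHz, 5.4 kHz, 6 kHz, 6.6 kHz} → 5.

5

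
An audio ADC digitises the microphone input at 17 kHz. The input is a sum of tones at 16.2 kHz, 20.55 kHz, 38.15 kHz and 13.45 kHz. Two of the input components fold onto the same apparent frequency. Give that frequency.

fs/2 = 8.5 kHz.
16.2 kHz > fs/2 = 8.5 kHz, folds to fs − 16.2 kHz = 0.8 kHz.
20.55 kHz mod fs = 3.55 kHz.
3.55 kHz ≤ fs/2 = 8.5 kHz, appears at 3.55 kHz.
38.15 kHz mod fs = 4.15 kHz.
4.15 kHz ≤ fs/2 = 8.5 kHz, appears at 4.15 kHz.
13.45 kHz > fs/2 = 8.5 kHz, folds to fs − 13.45 kHz = 3.55 kHz.
13.45 kHz and 20.55 kHz both map to 3.55 kHz.

3.55 kHz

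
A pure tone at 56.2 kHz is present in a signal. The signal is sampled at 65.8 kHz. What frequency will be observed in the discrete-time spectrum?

56.2 kHz > fs/2 = 32.9 kHz, folds to fs − 56.2 kHz = 9.6 kHz.

9.6 kHz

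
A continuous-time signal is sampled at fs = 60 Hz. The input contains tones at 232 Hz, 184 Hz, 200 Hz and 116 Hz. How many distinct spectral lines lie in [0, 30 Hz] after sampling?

fs/2 = 30 Hz.
232 Hz mod fs = 52 Hz.
52 Hz > fs/2 = 30 Hz, folds to fs − 52 Hz = 8 Hz.
184 Hz mod fs = 4 Hz.
4 Hz ≤ fs/2 = 30 Hz, appears at 4 Hz.
200 Hz mod fs = 20 Hz.
20 Hz ≤ fs/2 = 30 Hz, appears at 20 Hz.
116 Hz mod fs = 56 Hz.
56 Hz > fs/2 = 30 Hz, folds to fs − 56 Hz = 4 Hz.
Distinct values: {4 Hz, 8 Hz, 20 Hz} → 3.

3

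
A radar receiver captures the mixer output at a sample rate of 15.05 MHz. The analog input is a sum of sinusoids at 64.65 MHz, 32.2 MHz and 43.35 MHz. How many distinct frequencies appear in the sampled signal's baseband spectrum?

fs/2 = 7.525 MHz.
64.65 MHz mod fs = 4.45 MHz.
4.45 MHz ≤ fs/2 = 7.525 MHz, appears at 4.45 MHz.
32.2 MHz mod fs = 2.1 MHz.
2.1 MHz ≤ fs/2 = 7.525 MHz, appears at 2.1 MHz.
43.35 MHz mod fs = 13.25 MHz.
13.25 MHz > fs/2 = 7.525 MHz, folds to fs − 13.25 MHz = 1.8 MHz.
Distinct values: {1.8 MHz, 2.1 MHz, 4.45 MHz} → 3.

3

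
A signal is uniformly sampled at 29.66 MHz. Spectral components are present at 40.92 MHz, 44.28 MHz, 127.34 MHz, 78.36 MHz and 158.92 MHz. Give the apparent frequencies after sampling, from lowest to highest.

8.7 MHz, 10.62 MHz, 11.26 MHz, 14.62 MHz

fs/2 = 14.83 MHz.
40.92 MHz mod fs = 11.26 MHz.
11.26 MHz ≤ fs/2 = 14.83 MHz, appears at 11.26 MHz.
44.28 MHz mod fs = 14.62 MHz.
14.62 MHz ≤ fs/2 = 14.83 MHz, appears at 14.62 MHz.
127.34 MHz mod fs = 8.7 MHz.
8.7 MHz ≤ fs/2 = 14.83 MHz, appears at 8.7 MHz.
78.36 MHz mod fs = 19.04 MHz.
19.04 MHz > fs/2 = 14.83 MHz, folds to fs − 19.04 MHz = 10.62 MHz.
158.92 MHz mod fs = 10.62 MHz.
10.62 MHz ≤ fs/2 = 14.83 MHz, appears at 10.62 MHz.
Distinct values: {8.7 MHz, 10.62 MHz, 11.26 MHz, 14.62 MHz}.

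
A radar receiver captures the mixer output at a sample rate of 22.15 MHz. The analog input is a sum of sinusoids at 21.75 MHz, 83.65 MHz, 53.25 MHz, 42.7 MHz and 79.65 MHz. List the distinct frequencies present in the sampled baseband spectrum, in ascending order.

fs/2 = 11.075 MHz.
21.75 MHz > fs/2 = 11.075 MHz, folds to fs − 21.75 MHz = 0.4 MHz.
83.65 MHz mod fs = 17.2 MHz.
17.2 MHz > fs/2 = 11.075 MHz, folds to fs − 17.2 MHz = 4.95 MHz.
53.25 MHz mod fs = 8.95 MHz.
8.95 MHz ≤ fs/2 = 11.075 MHz, appears at 8.95 MHz.
42.7 MHz mod fs = 20.55 MHz.
20.55 MHz > fs/2 = 11.075 MHz, folds to fs − 20.55 MHz = 1.6 MHz.
79.65 MHz mod fs = 13.2 MHz.
13.2 MHz > fs/2 = 11.075 MHz, folds to fs − 13.2 MHz = 8.95 MHz.
Distinct values: {0.4 MHz, 1.6 MHz, 4.95 MHz, 8.95 MHz}.

0.4 MHz, 1.6 MHz, 4.95 MHz, 8.95 MHz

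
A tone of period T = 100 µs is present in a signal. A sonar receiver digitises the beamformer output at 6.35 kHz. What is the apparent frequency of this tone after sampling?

2.7 kHz

T = 100 µs → f = 1/T = 10 kHz.
10 kHz mod fs = 3.65 kHz.
3.65 kHz > fs/2 = 3.175 kHz, folds to fs − 3.65 kHz = 2.7 kHz.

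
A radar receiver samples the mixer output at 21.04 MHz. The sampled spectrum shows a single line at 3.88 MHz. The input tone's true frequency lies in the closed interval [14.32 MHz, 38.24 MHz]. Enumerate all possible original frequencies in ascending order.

Frequencies that alias to 3.88 MHz are k·fs ± 3.88 MHz for integer k ≥ 0.
k=0: 3.88 MHz.
k=1: 17.16 MHz, 24.92 MHz.
k=2: 38.2 MHz, 45.96 MHz.
k=3: 59.24 MHz, 67 MHz.
Within [14.32 MHz, 38.24 MHz]: 17.16 MHz, 24.92 MHz, 38.2 MHz.

17.16 MHz, 24.92 MHz, 38.2 MHz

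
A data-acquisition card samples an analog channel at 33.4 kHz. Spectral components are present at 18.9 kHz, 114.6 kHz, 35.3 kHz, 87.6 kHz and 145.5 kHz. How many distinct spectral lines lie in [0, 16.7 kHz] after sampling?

fs/2 = 16.7 kHz.
18.9 kHz > fs/2 = 16.7 kHz, folds to fs − 18.9 kHz = 14.5 kHz.
114.6 kHz mod fs = 14.4 kHz.
14.4 kHz ≤ fs/2 = 16.7 kHz, appears at 14.4 kHz.
35.3 kHz mod fs = 1.9 kHz.
1.9 kHz ≤ fs/2 = 16.7 kHz, appears at 1.9 kHz.
87.6 kHz mod fs = 20.8 kHz.
20.8 kHz > fs/2 = 16.7 kHz, folds to fs − 20.8 kHz = 12.6 kHz.
145.5 kHz mod fs = 11.9 kHz.
11.9 kHz ≤ fs/2 = 16.7 kHz, appears at 11.9 kHz.
Distinct values: {1.9 kHz, 11.9 kHz, 12.6 kHz, 14.4 kHz, 14.5 kHz} → 5.

5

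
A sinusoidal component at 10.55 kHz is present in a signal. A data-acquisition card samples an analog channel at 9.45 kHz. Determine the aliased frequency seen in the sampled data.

10.55 kHz mod fs = 1.1 kHz.
1.1 kHz ≤ fs/2 = 4.725 kHz, appears at 1.1 kHz.

1.1 kHz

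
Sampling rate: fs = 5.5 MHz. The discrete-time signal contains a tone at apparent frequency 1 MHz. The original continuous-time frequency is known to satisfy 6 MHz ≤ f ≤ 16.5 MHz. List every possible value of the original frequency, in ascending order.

6.5 MHz, 10 MHz, 12 MHz, 15.5 MHz

Frequencies that alias to 1 MHz are k·fs ± 1 MHz for integer k ≥ 0.
k=0: 1 MHz.
k=1: 4.5 MHz, 6.5 MHz.
k=2: 10 MHz, 12 MHz.
k=3: 15.5 MHz, 17.5 MHz.
k=4: 21 MHz, 23 MHz.
Within [6 MHz, 16.5 MHz]: 6.5 MHz, 10 MHz, 12 MHz, 15.5 MHz.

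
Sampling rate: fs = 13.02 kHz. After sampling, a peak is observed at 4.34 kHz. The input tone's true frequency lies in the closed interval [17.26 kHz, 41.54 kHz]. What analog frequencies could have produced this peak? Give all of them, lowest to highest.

17.36 kHz, 21.7 kHz, 30.38 kHz, 34.72 kHz

Frequencies that alias to 4.34 kHz are k·fs ± 4.34 kHz for integer k ≥ 0.
k=0: 4.34 kHz.
k=1: 8.68 kHz, 17.36 kHz.
k=2: 21.7 kHz, 30.38 kHz.
k=3: 34.72 kHz, 43.4 kHz.
k=4: 47.74 kHz, 56.42 kHz.
Within [17.26 kHz, 41.54 kHz]: 17.36 kHz, 21.7 kHz, 30.38 kHz, 34.72 kHz.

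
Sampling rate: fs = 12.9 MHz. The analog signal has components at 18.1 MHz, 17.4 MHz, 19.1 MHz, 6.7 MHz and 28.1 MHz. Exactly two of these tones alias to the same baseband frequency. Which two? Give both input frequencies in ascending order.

6.7 MHz, 19.1 MHz

fs/2 = 6.45 MHz.
18.1 MHz mod fs = 5.2 MHz.
5.2 MHz ≤ fs/2 = 6.45 MHz, appears at 5.2 MHz.
17.4 MHz mod fs = 4.5 MHz.
4.5 MHz ≤ fs/2 = 6.45 MHz, appears at 4.5 MHz.
19.1 MHz mod fs = 6.2 MHz.
6.2 MHz ≤ fs/2 = 6.45 MHz, appears at 6.2 MHz.
6.7 MHz > fs/2 = 6.45 MHz, folds to fs − 6.7 MHz = 6.2 MHz.
28.1 MHz mod fs = 2.3 MHz.
2.3 MHz ≤ fs/2 = 6.45 MHz, appears at 2.3 MHz.
6.7 MHz and 19.1 MHz both map to 6.2 MHz.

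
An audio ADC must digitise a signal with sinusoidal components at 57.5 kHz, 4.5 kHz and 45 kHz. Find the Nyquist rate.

115 kHz

Highest-frequency component: 57.5 kHz.
Nyquist rate = 2 × 57.5 kHz = 115 kHz.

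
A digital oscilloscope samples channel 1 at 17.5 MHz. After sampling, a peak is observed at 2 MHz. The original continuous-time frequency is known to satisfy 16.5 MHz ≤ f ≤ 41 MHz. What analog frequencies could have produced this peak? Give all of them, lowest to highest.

Frequencies that alias to 2 MHz are k·fs ± 2 MHz for integer k ≥ 0.
k=0: 2 MHz.
k=1: 15.5 MHz, 19.5 MHz.
k=2: 33 MHz, 37 MHz.
k=3: 50.5 MHz, 54.5 MHz.
Within [16.5 MHz, 41 MHz]: 19.5 MHz, 33 MHz, 37 MHz.

19.5 MHz, 33 MHz, 37 MHz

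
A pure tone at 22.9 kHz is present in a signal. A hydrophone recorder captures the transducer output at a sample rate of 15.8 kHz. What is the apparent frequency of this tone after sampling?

22.9 kHz mod fs = 7.1 kHz.
7.1 kHz ≤ fs/2 = 7.9 kHz, appears at 7.1 kHz.

7.1 kHz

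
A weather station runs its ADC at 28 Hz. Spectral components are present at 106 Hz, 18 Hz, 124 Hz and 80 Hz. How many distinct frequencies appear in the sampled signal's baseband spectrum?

fs/2 = 14 Hz.
106 Hz mod fs = 22 Hz.
22 Hz > fs/2 = 14 Hz, folds to fs − 22 Hz = 6 Hz.
18 Hz > fs/2 = 14 Hz, folds to fs − 18 Hz = 10 Hz.
124 Hz mod fs = 12 Hz.
12 Hz ≤ fs/2 = 14 Hz, appears at 12 Hz.
80 Hz mod fs = 24 Hz.
24 Hz > fs/2 = 14 Hz, folds to fs − 24 Hz = 4 Hz.
Distinct values: {4 Hz, 6 Hz, 10 Hz, 12 Hz} → 4.

4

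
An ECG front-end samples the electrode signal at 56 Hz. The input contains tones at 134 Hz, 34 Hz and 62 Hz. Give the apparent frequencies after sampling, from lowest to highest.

fs/2 = 28 Hz.
134 Hz mod fs = 22 Hz.
22 Hz ≤ fs/2 = 28 Hz, appears at 22 Hz.
34 Hz > fs/2 = 28 Hz, folds to fs − 34 Hz = 22 Hz.
62 Hz mod fs = 6 Hz.
6 Hz ≤ fs/2 = 28 Hz, appears at 6 Hz.
Distinct values: {6 Hz, 22 Hz}.

6 Hz, 22 Hz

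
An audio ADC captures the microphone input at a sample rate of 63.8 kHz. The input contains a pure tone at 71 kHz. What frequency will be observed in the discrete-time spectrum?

7.2 kHz

71 kHz mod fs = 7.2 kHz.
7.2 kHz ≤ fs/2 = 31.9 kHz, appears at 7.2 kHz.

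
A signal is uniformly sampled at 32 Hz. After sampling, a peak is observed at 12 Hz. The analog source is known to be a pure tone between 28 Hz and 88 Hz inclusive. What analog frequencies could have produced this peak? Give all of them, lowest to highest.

44 Hz, 52 Hz, 76 Hz, 84 Hz

Frequencies that alias to 12 Hz are k·fs ± 12 Hz for integer k ≥ 0.
k=0: 12 Hz.
k=1: 20 Hz, 44 Hz.
k=2: 52 Hz, 76 Hz.
k=3: 84 Hz, 108 Hz.
k=4: 116 Hz, 140 Hz.
Within [28 Hz, 88 Hz]: 44 Hz, 52 Hz, 76 Hz, 84 Hz.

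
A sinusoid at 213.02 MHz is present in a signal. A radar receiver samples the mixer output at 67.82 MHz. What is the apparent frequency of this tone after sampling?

213.02 MHz mod fs = 9.56 MHz.
9.56 MHz ≤ fs/2 = 33.91 MHz, appears at 9.56 MHz.

9.56 MHz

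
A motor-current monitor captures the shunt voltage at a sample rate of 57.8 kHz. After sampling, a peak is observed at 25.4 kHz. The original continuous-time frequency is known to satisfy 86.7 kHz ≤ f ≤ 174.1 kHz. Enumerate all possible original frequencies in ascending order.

90.2 kHz, 141 kHz, 148 kHz

Frequencies that alias to 25.4 kHz are k·fs ± 25.4 kHz for integer k ≥ 0.
k=0: 25.4 kHz.
k=1: 32.4 kHz, 83.2 kHz.
k=2: 90.2 kHz, 141 kHz.
k=3: 148 kHz, 198.8 kHz.
k=4: 205.8 kHz, 256.6 kHz.
Within [86.7 kHz, 174.1 kHz]: 90.2 kHz, 141 kHz, 148 kHz.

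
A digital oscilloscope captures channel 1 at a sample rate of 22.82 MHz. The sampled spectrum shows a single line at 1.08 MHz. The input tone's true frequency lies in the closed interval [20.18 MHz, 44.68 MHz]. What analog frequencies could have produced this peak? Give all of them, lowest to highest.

21.74 MHz, 23.9 MHz, 44.56 MHz

Frequencies that alias to 1.08 MHz are k·fs ± 1.08 MHz for integer k ≥ 0.
k=0: 1.08 MHz.
k=1: 21.74 MHz, 23.9 MHz.
k=2: 44.56 MHz, 46.72 MHz.
k=3: 67.38 MHz, 69.54 MHz.
Within [20.18 MHz, 44.68 MHz]: 21.74 MHz, 23.9 MHz, 44.56 MHz.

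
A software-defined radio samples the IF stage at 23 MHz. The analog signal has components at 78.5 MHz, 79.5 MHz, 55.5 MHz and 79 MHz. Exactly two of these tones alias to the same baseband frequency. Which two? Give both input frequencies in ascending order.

fs/2 = 11.5 MHz.
78.5 MHz mod fs = 9.5 MHz.
9.5 MHz ≤ fs/2 = 11.5 MHz, appears at 9.5 MHz.
79.5 MHz mod fs = 10.5 MHz.
10.5 MHz ≤ fs/2 = 11.5 MHz, appears at 10.5 MHz.
55.5 MHz mod fs = 9.5 MHz.
9.5 MHz ≤ fs/2 = 11.5 MHz, appears at 9.5 MHz.
79 MHz mod fs = 10 MHz.
10 MHz ≤ fs/2 = 11.5 MHz, appears at 10 MHz.
55.5 MHz and 78.5 MHz both map to 9.5 MHz.

55.5 MHz, 78.5 MHz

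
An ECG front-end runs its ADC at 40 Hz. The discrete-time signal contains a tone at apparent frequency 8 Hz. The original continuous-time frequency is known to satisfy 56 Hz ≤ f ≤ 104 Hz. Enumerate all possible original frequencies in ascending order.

Frequencies that alias to 8 Hz are k·fs ± 8 Hz for integer k ≥ 0.
k=0: 8 Hz.
k=1: 32 Hz, 48 Hz.
k=2: 72 Hz, 88 Hz.
k=3: 112 Hz, 128 Hz.
Within [56 Hz, 104 Hz]: 72 Hz, 88 Hz.

72 Hz, 88 Hz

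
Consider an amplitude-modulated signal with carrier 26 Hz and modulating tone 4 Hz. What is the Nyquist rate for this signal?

AM sidebands sit at fc ± fm = 22 Hz and 30 Hz.
Highest-frequency component: 30 Hz.
Nyquist rate = 2 × 30 Hz = 60 Hz.

60 Hz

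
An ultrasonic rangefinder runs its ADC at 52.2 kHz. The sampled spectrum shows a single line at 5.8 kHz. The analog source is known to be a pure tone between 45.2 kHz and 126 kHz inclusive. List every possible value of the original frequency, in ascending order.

46.4 kHz, 58 kHz, 98.6 kHz, 110.2 kHz

Frequencies that alias to 5.8 kHz are k·fs ± 5.8 kHz for integer k ≥ 0.
k=0: 5.8 kHz.
k=1: 46.4 kHz, 58 kHz.
k=2: 98.6 kHz, 110.2 kHz.
k=3: 150.8 kHz, 162.4 kHz.
Within [45.2 kHz, 126 kHz]: 46.4 kHz, 58 kHz, 98.6 kHz, 110.2 kHz.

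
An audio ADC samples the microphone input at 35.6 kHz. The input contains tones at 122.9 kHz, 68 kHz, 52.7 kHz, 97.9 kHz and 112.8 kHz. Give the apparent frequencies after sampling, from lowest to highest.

fs/2 = 17.8 kHz.
122.9 kHz mod fs = 16.1 kHz.
16.1 kHz ≤ fs/2 = 17.8 kHz, appears at 16.1 kHz.
68 kHz mod fs = 32.4 kHz.
32.4 kHz > fs/2 = 17.8 kHz, folds to fs − 32.4 kHz = 3.2 kHz.
52.7 kHz mod fs = 17.1 kHz.
17.1 kHz ≤ fs/2 = 17.8 kHz, appears at 17.1 kHz.
97.9 kHz mod fs = 26.7 kHz.
26.7 kHz > fs/2 = 17.8 kHz, folds to fs − 26.7 kHz = 8.9 kHz.
112.8 kHz mod fs = 6 kHz.
6 kHz ≤ fs/2 = 17.8 kHz, appears at 6 kHz.
Distinct values: {3.2 kHz, 6 kHz, 8.9 kHz, 16.1 kHz, 17.1 kHz}.

3.2 kHz, 6 kHz, 8.9 kHz, 16.1 kHz, 17.1 kHz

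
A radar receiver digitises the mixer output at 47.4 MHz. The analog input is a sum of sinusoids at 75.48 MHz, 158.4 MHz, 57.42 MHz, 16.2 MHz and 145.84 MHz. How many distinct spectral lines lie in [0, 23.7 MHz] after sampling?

4

fs/2 = 23.7 MHz.
75.48 MHz mod fs = 28.08 MHz.
28.08 MHz > fs/2 = 23.7 MHz, folds to fs − 28.08 MHz = 19.32 MHz.
158.4 MHz mod fs = 16.2 MHz.
16.2 MHz ≤ fs/2 = 23.7 MHz, appears at 16.2 MHz.
57.42 MHz mod fs = 10.02 MHz.
10.02 MHz ≤ fs/2 = 23.7 MHz, appears at 10.02 MHz.
16.2 MHz ≤ fs/2 = 23.7 MHz, passes unchanged.
145.84 MHz mod fs = 3.64 MHz.
3.64 MHz ≤ fs/2 = 23.7 MHz, appears at 3.64 MHz.
Distinct values: {3.64 MHz, 10.02 MHz, 16.2 MHz, 19.32 MHz} → 4.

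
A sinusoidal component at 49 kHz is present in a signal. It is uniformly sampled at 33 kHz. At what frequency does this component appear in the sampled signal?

49 kHz mod fs = 16 kHz.
16 kHz ≤ fs/2 = 16.5 kHz, appears at 16 kHz.

16 kHz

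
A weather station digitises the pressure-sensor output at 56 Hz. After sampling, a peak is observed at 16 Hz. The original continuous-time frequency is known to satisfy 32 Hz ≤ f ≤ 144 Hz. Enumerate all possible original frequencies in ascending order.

Frequencies that alias to 16 Hz are k·fs ± 16 Hz for integer k ≥ 0.
k=0: 16 Hz.
k=1: 40 Hz, 72 Hz.
k=2: 96 Hz, 128 Hz.
k=3: 152 Hz, 184 Hz.
Within [32 Hz, 144 Hz]: 40 Hz, 72 Hz, 96 Hz, 128 Hz.

40 Hz, 72 Hz, 96 Hz, 128 Hz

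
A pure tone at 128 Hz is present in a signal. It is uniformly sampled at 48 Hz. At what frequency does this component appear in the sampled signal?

128 Hz mod fs = 32 Hz.
32 Hz > fs/2 = 24 Hz, folds to fs − 32 Hz = 16 Hz.

16 Hz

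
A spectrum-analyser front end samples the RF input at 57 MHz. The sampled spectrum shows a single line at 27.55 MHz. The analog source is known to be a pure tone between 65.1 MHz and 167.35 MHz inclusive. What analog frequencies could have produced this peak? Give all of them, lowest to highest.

84.55 MHz, 86.45 MHz, 141.55 MHz, 143.45 MHz

Frequencies that alias to 27.55 MHz are k·fs ± 27.55 MHz for integer k ≥ 0.
k=0: 27.55 MHz.
k=1: 29.45 MHz, 84.55 MHz.
k=2: 86.45 MHz, 141.55 MHz.
k=3: 143.45 MHz, 198.55 MHz.
k=4: 200.45 MHz, 255.55 MHz.
Within [65.1 MHz, 167.35 MHz]: 84.55 MHz, 86.45 MHz, 141.55 MHz, 143.45 MHz.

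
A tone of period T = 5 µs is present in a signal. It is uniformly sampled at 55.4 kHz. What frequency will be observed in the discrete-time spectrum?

T = 5 µs → f = 1/T = 200 kHz.
200 kHz mod fs = 33.8 kHz.
33.8 kHz > fs/2 = 27.7 kHz, folds to fs − 33.8 kHz = 21.6 kHz.

21.6 kHz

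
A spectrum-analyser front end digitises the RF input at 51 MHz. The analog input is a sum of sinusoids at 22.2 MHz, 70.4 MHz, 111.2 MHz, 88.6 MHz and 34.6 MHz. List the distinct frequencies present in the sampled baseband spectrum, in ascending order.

fs/2 = 25.5 MHz.
22.2 MHz ≤ fs/2 = 25.5 MHz, passes unchanged.
70.4 MHz mod fs = 19.4 MHz.
19.4 MHz ≤ fs/2 = 25.5 MHz, appears at 19.4 MHz.
111.2 MHz mod fs = 9.2 MHz.
9.2 MHz ≤ fs/2 = 25.5 MHz, appears at 9.2 MHz.
88.6 MHz mod fs = 37.6 MHz.
37.6 MHz > fs/2 = 25.5 MHz, folds to fs − 37.6 MHz = 13.4 MHz.
34.6 MHz > fs/2 = 25.5 MHz, folds to fs − 34.6 MHz = 16.4 MHz.
Distinct values: {9.2 MHz, 13.4 MHz, 16.4 MHz, 19.4 MHz, 22.2 MHz}.

9.2 MHz, 13.4 MHz, 16.4 MHz, 19.4 MHz, 22.2 MHz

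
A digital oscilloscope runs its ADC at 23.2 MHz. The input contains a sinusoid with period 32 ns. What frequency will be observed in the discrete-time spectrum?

T = 32 ns → f = 1/T = 31.25 MHz.
31.25 MHz mod fs = 8.05 MHz.
8.05 MHz ≤ fs/2 = 11.6 MHz, appears at 8.05 MHz.

8.05 MHz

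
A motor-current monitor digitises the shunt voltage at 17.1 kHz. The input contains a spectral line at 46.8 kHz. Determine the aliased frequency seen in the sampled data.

4.5 kHz

46.8 kHz mod fs = 12.6 kHz.
12.6 kHz > fs/2 = 8.55 kHz, folds to fs − 12.6 kHz = 4.5 kHz.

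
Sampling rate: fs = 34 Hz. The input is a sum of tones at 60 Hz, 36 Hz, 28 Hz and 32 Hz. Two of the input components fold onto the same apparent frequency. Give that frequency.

2 Hz

fs/2 = 17 Hz.
60 Hz mod fs = 26 Hz.
26 Hz > fs/2 = 17 Hz, folds to fs − 26 Hz = 8 Hz.
36 Hz mod fs = 2 Hz.
2 Hz ≤ fs/2 = 17 Hz, appears at 2 Hz.
28 Hz > fs/2 = 17 Hz, folds to fs − 28 Hz = 6 Hz.
32 Hz > fs/2 = 17 Hz, folds to fs − 32 Hz = 2 Hz.
32 Hz and 36 Hz both map to 2 Hz.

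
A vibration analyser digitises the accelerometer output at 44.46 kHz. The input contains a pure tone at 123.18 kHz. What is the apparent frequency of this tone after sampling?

10.2 kHz

123.18 kHz mod fs = 34.26 kHz.
34.26 kHz > fs/2 = 22.23 kHz, folds to fs − 34.26 kHz = 10.2 kHz.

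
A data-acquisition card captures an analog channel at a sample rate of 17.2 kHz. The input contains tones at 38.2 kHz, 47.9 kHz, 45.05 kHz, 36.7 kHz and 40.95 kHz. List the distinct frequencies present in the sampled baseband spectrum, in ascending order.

fs/2 = 8.6 kHz.
38.2 kHz mod fs = 3.8 kHz.
3.8 kHz ≤ fs/2 = 8.6 kHz, appears at 3.8 kHz.
47.9 kHz mod fs = 13.5 kHz.
13.5 kHz > fs/2 = 8.6 kHz, folds to fs − 13.5 kHz = 3.7 kHz.
45.05 kHz mod fs = 10.65 kHz.
10.65 kHz > fs/2 = 8.6 kHz, folds to fs − 10.65 kHz = 6.55 kHz.
36.7 kHz mod fs = 2.3 kHz.
2.3 kHz ≤ fs/2 = 8.6 kHz, appears at 2.3 kHz.
40.95 kHz mod fs = 6.55 kHz.
6.55 kHz ≤ fs/2 = 8.6 kHz, appears at 6.55 kHz.
Distinct values: {2.3 kHz, 3.7 kHz, 3.8 kHz, 6.55 kHz}.

2.3 kHz, 3.7 kHz, 3.8 kHz, 6.55 kHz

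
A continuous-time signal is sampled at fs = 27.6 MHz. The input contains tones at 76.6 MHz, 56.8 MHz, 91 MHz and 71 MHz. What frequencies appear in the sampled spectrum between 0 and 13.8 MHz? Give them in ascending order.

1.6 MHz, 6.2 MHz, 8.2 MHz, 11.8 MHz

fs/2 = 13.8 MHz.
76.6 MHz mod fs = 21.4 MHz.
21.4 MHz > fs/2 = 13.8 MHz, folds to fs − 21.4 MHz = 6.2 MHz.
56.8 MHz mod fs = 1.6 MHz.
1.6 MHz ≤ fs/2 = 13.8 MHz, appears at 1.6 MHz.
91 MHz mod fs = 8.2 MHz.
8.2 MHz ≤ fs/2 = 13.8 MHz, appears at 8.2 MHz.
71 MHz mod fs = 15.8 MHz.
15.8 MHz > fs/2 = 13.8 MHz, folds to fs − 15.8 MHz = 11.8 MHz.
Distinct values: {1.6 MHz, 6.2 MHz, 8.2 MHz, 11.8 MHz}.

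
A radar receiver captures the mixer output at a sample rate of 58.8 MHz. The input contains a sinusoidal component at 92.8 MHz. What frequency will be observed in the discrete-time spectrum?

24.8 MHz

92.8 MHz mod fs = 34 MHz.
34 MHz > fs/2 = 29.4 MHz, folds to fs − 34 MHz = 24.8 MHz.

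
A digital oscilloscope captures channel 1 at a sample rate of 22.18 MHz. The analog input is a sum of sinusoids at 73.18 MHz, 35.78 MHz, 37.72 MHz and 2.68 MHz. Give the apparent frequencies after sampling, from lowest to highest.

2.68 MHz, 6.64 MHz, 8.58 MHz

fs/2 = 11.09 MHz.
73.18 MHz mod fs = 6.64 MHz.
6.64 MHz ≤ fs/2 = 11.09 MHz, appears at 6.64 MHz.
35.78 MHz mod fs = 13.6 MHz.
13.6 MHz > fs/2 = 11.09 MHz, folds to fs − 13.6 MHz = 8.58 MHz.
37.72 MHz mod fs = 15.54 MHz.
15.54 MHz > fs/2 = 11.09 MHz, folds to fs − 15.54 MHz = 6.64 MHz.
2.68 MHz ≤ fs/2 = 11.09 MHz, passes unchanged.
Distinct values: {2.68 MHz, 6.64 MHz, 8.58 MHz}.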